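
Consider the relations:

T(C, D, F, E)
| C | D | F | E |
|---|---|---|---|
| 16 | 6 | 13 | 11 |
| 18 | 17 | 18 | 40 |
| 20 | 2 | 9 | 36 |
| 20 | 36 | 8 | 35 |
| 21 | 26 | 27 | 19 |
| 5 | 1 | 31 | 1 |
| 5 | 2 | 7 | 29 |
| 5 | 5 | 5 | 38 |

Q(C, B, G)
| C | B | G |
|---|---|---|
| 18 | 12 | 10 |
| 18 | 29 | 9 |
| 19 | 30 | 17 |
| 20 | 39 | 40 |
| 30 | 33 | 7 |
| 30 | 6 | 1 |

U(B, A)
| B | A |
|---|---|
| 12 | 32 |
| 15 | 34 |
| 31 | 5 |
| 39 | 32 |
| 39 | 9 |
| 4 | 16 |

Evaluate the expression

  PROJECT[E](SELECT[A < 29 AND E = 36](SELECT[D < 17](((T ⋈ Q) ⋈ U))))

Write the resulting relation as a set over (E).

{36}

Joining T and Q on C yields {(18, 17, 18, 40, 12, 10), (18, 17, 18, 40, 29, 9), (20, 2, 9, 36, 39, 40), (20, 36, 8, 35, 39, 40)}.
Joining (T ⋈ Q) and U on B yields {(18, 17, 18, 40, 12, 10, 32), (20, 2, 9, 36, 39, 40, 32), (20, 2, 9, 36, 39, 40, 9), (20, 36, 8, 35, 39, 40, 32), (20, 36, 8, 35, 39, 40, 9)}.
σ[D < 17]: keep tuples satisfying D < 17 → {(20, 2, 9, 36, 39, 40, 32), (20, 2, 9, 36, 39, 40, 9)}
σ[A < 29 AND E = 36]: keep tuples satisfying A < 29 AND E = 36 → {(20, 2, 9, 36, 39, 40, 9)}
π_{E} gives {36}.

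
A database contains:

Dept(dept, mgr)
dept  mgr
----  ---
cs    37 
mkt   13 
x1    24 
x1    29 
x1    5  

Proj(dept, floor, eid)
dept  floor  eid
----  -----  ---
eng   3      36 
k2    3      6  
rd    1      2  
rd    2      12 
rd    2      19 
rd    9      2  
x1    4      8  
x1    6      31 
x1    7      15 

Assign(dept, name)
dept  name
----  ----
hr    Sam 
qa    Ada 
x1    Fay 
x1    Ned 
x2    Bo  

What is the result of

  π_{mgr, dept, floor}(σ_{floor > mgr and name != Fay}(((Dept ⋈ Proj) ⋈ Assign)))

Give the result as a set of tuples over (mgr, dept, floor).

{(5, x1, 6), (5, x1, 7)}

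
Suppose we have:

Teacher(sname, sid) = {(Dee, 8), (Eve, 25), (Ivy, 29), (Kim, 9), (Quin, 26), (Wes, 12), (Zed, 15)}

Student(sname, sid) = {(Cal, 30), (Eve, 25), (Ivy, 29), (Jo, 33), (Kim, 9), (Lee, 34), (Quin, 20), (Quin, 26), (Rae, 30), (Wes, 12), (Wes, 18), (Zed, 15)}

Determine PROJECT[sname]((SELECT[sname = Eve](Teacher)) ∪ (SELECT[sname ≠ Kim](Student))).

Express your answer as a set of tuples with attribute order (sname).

Apply σ_{sname = Eve}; surviving tuples: {(Eve, 25)}
Apply σ_{sname ≠ Kim}; surviving tuples: {(Cal, 30), (Eve, 25), (Ivy, 29), (Jo, 33), (Lee, 34), (Quin, 20), (Quin, 26), (Rae, 30), (Wes, 12), (Wes, 18), (Zed, 15)}
Union: {(Eve, 25)} with {(Cal, 30), (Eve, 25), (Ivy, 29), (Jo, 33), (Lee, 34), (Quin, 20), (Quin, 26), (Rae, 30), (Wes, 12), (Wes, 18), (Zed, 15)} → {(Cal, 30), (Eve, 25), (Ivy, 29), (Jo, 33), (Lee, 34), (Quin, 20), (Quin, 26), (Rae, 30), (Wes, 12), (Wes, 18), (Zed, 15)}
π[sname]: project onto (sname) (2 duplicate(s) eliminated) → {Cal, Eve, Ivy, Jo, Lee, Quin, Rae, Wes, Zed}

{Cal, Eve, Ivy, Jo, Lee, Quin, Rae, Wes, Zed}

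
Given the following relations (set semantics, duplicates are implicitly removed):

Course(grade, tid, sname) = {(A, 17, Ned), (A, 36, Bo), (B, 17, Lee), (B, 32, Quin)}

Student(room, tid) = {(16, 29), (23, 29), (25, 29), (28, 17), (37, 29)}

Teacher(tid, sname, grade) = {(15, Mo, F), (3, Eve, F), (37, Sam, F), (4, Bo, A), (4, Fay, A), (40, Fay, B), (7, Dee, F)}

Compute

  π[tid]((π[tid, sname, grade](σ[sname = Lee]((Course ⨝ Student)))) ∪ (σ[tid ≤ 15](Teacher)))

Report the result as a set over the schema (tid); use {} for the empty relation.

Natural join on tid: {(A, 17, Ned, 28), (B, 17, Lee, 28)}
Filtering on sname = Lee leaves {(B, 17, Lee, 28)}.
π[tid, sname, grade]: project onto (tid, sname, grade) → {(17, Lee, B)}
Filtering on tid ≤ 15 leaves {(15, Mo, F), (3, Eve, F), (4, Bo, A), (4, Fay, A), (7, Dee, F)}.
Set union of the two operands is {(15, Mo, F), (17, Lee, B), (3, Eve, F), (4, Bo, A), (4, Fay, A), (7, Dee, F)}.
π[tid]: project onto (tid) (1 duplicate(s) eliminated) → {15, 17, 3, 4, 7}

{15, 17, 3, 4, 7}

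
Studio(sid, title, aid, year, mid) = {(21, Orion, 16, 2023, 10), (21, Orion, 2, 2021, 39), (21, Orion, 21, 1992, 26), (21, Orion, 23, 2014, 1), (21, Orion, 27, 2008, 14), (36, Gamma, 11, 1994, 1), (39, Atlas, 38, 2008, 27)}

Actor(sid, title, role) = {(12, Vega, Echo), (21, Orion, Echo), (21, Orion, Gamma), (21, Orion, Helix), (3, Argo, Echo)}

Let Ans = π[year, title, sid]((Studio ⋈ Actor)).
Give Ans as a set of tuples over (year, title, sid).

{(1992, Orion, 21), (2008, Orion, 21), (2014, Orion, 21), (2021, Orion, 21), (2023, Orion, 21)}

Studio ⋈ Actor (natural join on sid, title): {(21, Orion, 16, 2023, 10, Echo), (21, Orion, 16, 2023, 10, Gamma), (21, Orion, 16, 2023, 10, Helix), (21, Orion, 2, 2021, 39, Echo), (21, Orion, 2, 2021, 39, Gamma), (21, Orion, 2, 2021, 39, Helix), (21, Orion, 21, 1992, 26, Echo), (21, Orion, 21, 1992, 26, Gamma), (21, Orion, 21, 1992, 26, Helix), (21, Orion, 23, 2014, 1, Echo), (21, Orion, 23, 2014, 1, Gamma), (21, Orion, 23, 2014, 1, Helix), (21, Orion, 27, 2008, 14, Echo), (21, Orion, 27, 2008, 14, Gamma), (21, Orion, 27, 2008, 14, Helix)}
π[year, title, sid]: project onto (year, title, sid) (10 duplicate(s) eliminated) → {(1992, Orion, 21), (2008, Orion, 21), (2014, Orion, 21), (2021, Orion, 21), (2023, Orion, 21)}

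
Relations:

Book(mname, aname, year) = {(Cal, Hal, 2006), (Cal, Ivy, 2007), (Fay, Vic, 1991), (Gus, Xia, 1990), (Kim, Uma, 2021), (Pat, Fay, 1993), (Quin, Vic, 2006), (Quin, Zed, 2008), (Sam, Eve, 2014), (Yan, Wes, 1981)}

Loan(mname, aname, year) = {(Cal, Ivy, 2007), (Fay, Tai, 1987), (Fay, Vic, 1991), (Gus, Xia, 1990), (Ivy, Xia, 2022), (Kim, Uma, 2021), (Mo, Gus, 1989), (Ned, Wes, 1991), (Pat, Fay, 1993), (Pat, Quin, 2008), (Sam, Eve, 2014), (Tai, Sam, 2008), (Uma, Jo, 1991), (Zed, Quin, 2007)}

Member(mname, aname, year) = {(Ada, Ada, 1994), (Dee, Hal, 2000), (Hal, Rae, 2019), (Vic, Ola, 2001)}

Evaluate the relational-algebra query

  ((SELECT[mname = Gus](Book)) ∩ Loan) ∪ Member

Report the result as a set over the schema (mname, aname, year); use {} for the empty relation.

σ[mname = Gus]: keep tuples satisfying mname = Gus → {(Gus, Xia, 1990)}
Intersection: {(Gus, Xia, 1990)} with {(Cal, Ivy, 2007), (Fay, Tai, 1987), (Fay, Vic, 1991), (Gus, Xia, 1990), (Ivy, Xia, 2022), (Kim, Uma, 2021), (Mo, Gus, 1989), (Ned, Wes, 1991), (Pat, Fay, 1993), (Pat, Quin, 2008), (Sam, Eve, 2014), (Tai, Sam, 2008), (Uma, Jo, 1991), (Zed, Quin, 2007)} → {(Gus, Xia, 1990)}
Union: {(Gus, Xia, 1990)} with {(Ada, Ada, 1994), (Dee, Hal, 2000), (Hal, Rae, 2019), (Vic, Ola, 2001)} → {(Ada, Ada, 1994), (Dee, Hal, 2000), (Gus, Xia, 1990), (Hal, Rae, 2019), (Vic, Ola, 2001)}

{(Ada, Ada, 1994), (Dee, Hal, 2000), (Gus, Xia, 1990), (Hal, Rae, 2019), (Vic, Ola, 2001)}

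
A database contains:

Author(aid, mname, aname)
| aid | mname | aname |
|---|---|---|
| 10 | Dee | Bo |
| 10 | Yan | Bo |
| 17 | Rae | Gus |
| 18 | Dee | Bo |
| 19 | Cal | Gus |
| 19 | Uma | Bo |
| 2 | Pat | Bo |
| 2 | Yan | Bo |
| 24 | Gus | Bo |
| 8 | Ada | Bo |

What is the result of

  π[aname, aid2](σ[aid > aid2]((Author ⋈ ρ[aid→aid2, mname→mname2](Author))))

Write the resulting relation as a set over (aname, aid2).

ρ[aid→aid2, mname→mname2]: schema becomes (aid2, mname2, aname); tuples unchanged.
Natural join on aname: {(10, Dee, Bo, 10, Dee), (10, Dee, Bo, 10, Yan), (10, Dee, Bo, 18, Dee), (10, Dee, Bo, 19, Uma), (10, Dee, Bo, 2, Pat), (10, Dee, Bo, 2, Yan), (10, Dee, Bo, 24, Gus), (10, Dee, Bo, 8, Ada), (10, Yan, Bo, 10, Dee), (10, Yan, Bo, 10, Yan), (10, Yan, Bo, 18, Dee), (10, Yan, Bo, 19, Uma), (10, Yan, Bo, 2, Pat), (10, Yan, Bo, 2, Yan), (10, Yan, Bo, 24, Gus), (10, Yan, Bo, 8, Ada), (17, Rae, Gus, 17, Rae), (17, Rae, Gus, 19, Cal), (18, Dee, Bo, 10, Dee), (18, Dee, Bo, 10, Yan), (18, Dee, Bo, 18, Dee), (18, Dee, Bo, 19, Uma), (18, Dee, Bo, 2, Pat), (18, Dee, Bo, 2, Yan), (18, Dee, Bo, 24, Gus), (18, Dee, Bo, 8, Ada), (19, Cal, Gus, 17, Rae), (19, Cal, Gus, 19, Cal), (19, Uma, Bo, 10, Dee), (19, Uma, Bo, 10, Yan), (19, Uma, Bo, 18, Dee), (19, Uma, Bo, 19, Uma), (19, Uma, Bo, 2, Pat), (19, Uma, Bo, 2, Yan), (19, Uma, Bo, 24, Gus), (19, Uma, Bo, 8, Ada), (2, Pat, Bo, 10, Dee), (2, Pat, Bo, 10, Yan), (2, Pat, Bo, 18, Dee), (2, Pat, Bo, 19, Uma), (2, Pat, Bo, 2, Pat), (2, Pat, Bo, 2, Yan), (2, Pat, Bo, 24, Gus), (2, Pat, Bo, 8, Ada), (2, Yan, Bo, 10, Dee), (2, Yan, Bo, 10, Yan), (2, Yan, Bo, 18, Dee), (2, Yan, Bo, 19, Uma), (2, Yan, Bo, 2, Pat), (2, Yan, Bo, 2, Yan), (2, Yan, Bo, 24, Gus), (2, Yan, Bo, 8, Ada), (24, Gus, Bo, 10, Dee), (24, Gus, Bo, 10, Yan), (24, Gus, Bo, 18, Dee), (24, Gus, Bo, 19, Uma), (24, Gus, Bo, 2, Pat), (24, Gus, Bo, 2, Yan), (24, Gus, Bo, 24, Gus), (24, Gus, Bo, 8, Ada), (8, Ada, Bo, 10, Dee), (8, Ada, Bo, 10, Yan), (8, Ada, Bo, 18, Dee), (8, Ada, Bo, 19, Uma), (8, Ada, Bo, 2, Pat), (8, Ada, Bo, 2, Yan), (8, Ada, Bo, 24, Gus), (8, Ada, Bo, 8, Ada)}
Filtering on aid > aid2 leaves {(10, Dee, Bo, 2, Pat), (10, Dee, Bo, 2, Yan), (10, Dee, Bo, 8, Ada), (10, Yan, Bo, 2, Pat), (10, Yan, Bo, 2, Yan), (10, Yan, Bo, 8, Ada), (18, Dee, Bo, 10, Dee), (18, Dee, Bo, 10, Yan), (18, Dee, Bo, 2, Pat), (18, Dee, Bo, 2, Yan), (18, Dee, Bo, 8, Ada), (19, Cal, Gus, 17, Rae), (19, Uma, Bo, 10, Dee), (19, Uma, Bo, 10, Yan), (19, Uma, Bo, 18, Dee), (19, Uma, Bo, 2, Pat), (19, Uma, Bo, 2, Yan), (19, Uma, Bo, 8, Ada), (24, Gus, Bo, 10, Dee), (24, Gus, Bo, 10, Yan), (24, Gus, Bo, 18, Dee), (24, Gus, Bo, 19, Uma), (24, Gus, Bo, 2, Pat), (24, Gus, Bo, 2, Yan), (24, Gus, Bo, 8, Ada), (8, Ada, Bo, 2, Pat), (8, Ada, Bo, 2, Yan)}.
Projecting to aname, aid2 (21 duplicate(s) eliminated): {(Bo, 10), (Bo, 18), (Bo, 19), (Bo, 2), (Bo, 8), (Gus, 17)}

{(Bo, 10), (Bo, 18), (Bo, 19), (Bo, 2), (Bo, 8), (Gus, 17)}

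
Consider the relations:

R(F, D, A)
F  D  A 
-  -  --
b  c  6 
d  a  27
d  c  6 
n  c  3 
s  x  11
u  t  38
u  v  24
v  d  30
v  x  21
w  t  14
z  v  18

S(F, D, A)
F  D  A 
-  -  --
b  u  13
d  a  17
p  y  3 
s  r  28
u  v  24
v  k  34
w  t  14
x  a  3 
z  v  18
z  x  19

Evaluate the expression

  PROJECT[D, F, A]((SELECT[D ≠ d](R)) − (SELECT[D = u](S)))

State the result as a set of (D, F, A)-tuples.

{(a, d, 27), (c, b, 6), (c, d, 6), (c, n, 3), (t, u, 38), (t, w, 14), (v, u, 24), (v, z, 18), (x, s, 11), (x, v, 21)}

Selection D ≠ d: {(b, c, 6), (d, a, 27), (d, c, 6), (n, c, 3), (s, x, 11), (u, t, 38), (u, v, 24), (v, x, 21), (w, t, 14), (z, v, 18)}
Selection D = u: {(b, u, 13)}
Set difference of the two operands is {(b, c, 6), (d, a, 27), (d, c, 6), (n, c, 3), (s, x, 11), (u, t, 38), (u, v, 24), (v, x, 21), (w, t, 14), (z, v, 18)}.
π[D, F, A]: project onto (D, F, A) → {(a, d, 27), (c, b, 6), (c, d, 6), (c, n, 3), (t, u, 38), (t, w, 14), (v, u, 24), (v, z, 18), (x, s, 11), (x, v, 21)}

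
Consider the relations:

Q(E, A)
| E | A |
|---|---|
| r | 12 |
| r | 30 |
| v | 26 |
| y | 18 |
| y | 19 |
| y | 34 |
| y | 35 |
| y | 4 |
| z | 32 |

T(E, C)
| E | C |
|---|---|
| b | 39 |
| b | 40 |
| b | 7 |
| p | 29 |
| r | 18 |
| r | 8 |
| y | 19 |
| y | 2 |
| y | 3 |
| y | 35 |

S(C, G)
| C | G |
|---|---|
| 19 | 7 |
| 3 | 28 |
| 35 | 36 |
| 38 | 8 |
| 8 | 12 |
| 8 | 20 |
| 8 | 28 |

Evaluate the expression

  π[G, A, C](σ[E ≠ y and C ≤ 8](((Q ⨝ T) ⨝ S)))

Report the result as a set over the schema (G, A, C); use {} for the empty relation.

Natural join on E: {(r, 12, 18), (r, 12, 8), (r, 30, 18), (r, 30, 8), (y, 18, 19), (y, 18, 2), (y, 18, 3), (y, 18, 35), (y, 19, 19), (y, 19, 2), (y, 19, 3), (y, 19, 35), (y, 34, 19), (y, 34, 2), (y, 34, 3), (y, 34, 35), (y, 35, 19), (y, 35, 2), (y, 35, 3), (y, 35, 35), (y, 4, 19), (y, 4, 2), (y, 4, 3), (y, 4, 35)}
Natural join on C: {(r, 12, 8, 12), (r, 12, 8, 20), (r, 12, 8, 28), (r, 30, 8, 12), (r, 30, 8, 20), (r, 30, 8, 28), (y, 18, 19, 7), (y, 18, 3, 28), (y, 18, 35, 36), (y, 19, 19, 7), (y, 19, 3, 28), (y, 19, 35, 36), (y, 34, 19, 7), (y, 34, 3, 28), (y, 34, 35, 36), (y, 35, 19, 7), (y, 35, 3, 28), (y, 35, 35, 36), (y, 4, 19, 7), (y, 4, 3, 28), (y, 4, 35, 36)}
Apply σ_{E ≠ y and C ≤ 8}; surviving tuples: {(r, 12, 8, 12), (r, 12, 8, 20), (r, 12, 8, 28), (r, 30, 8, 12), (r, 30, 8, 20), (r, 30, 8, 28)}
π_{G, A, C} gives {(12, 12, 8), (12, 30, 8), (20, 12, 8), (20, 30, 8), (28, 12, 8), (28, 30, 8)}.

{(12, 12, 8), (12, 30, 8), (20, 12, 8), (20, 30, 8), (28, 12, 8), (28, 30, 8)}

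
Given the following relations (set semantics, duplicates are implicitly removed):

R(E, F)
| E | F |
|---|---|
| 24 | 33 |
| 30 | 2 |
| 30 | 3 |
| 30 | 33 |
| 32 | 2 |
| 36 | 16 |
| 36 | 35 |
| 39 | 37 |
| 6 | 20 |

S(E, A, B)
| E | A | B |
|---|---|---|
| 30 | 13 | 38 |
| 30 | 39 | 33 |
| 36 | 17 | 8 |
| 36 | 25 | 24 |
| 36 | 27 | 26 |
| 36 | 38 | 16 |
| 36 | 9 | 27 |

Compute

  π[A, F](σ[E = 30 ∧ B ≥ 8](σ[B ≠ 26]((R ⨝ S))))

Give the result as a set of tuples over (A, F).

R ⋈ S (natural join on E): {(30, 2, 13, 38), (30, 2, 39, 33), (30, 3, 13, 38), (30, 3, 39, 33), (30, 33, 13, 38), (30, 33, 39, 33), (36, 16, 17, 8), (36, 16, 25, 24), (36, 16, 27, 26), (36, 16, 38, 16), (36, 16, 9, 27), (36, 35, 17, 8), (36, 35, 25, 24), (36, 35, 27, 26), (36, 35, 38, 16), (36, 35, 9, 27)}
Filtering on B ≠ 26 leaves {(30, 2, 13, 38), (30, 2, 39, 33), (30, 3, 13, 38), (30, 3, 39, 33), (30, 33, 13, 38), (30, 33, 39, 33), (36, 16, 17, 8), (36, 16, 25, 24), (36, 16, 38, 16), (36, 16, 9, 27), (36, 35, 17, 8), (36, 35, 25, 24), (36, 35, 38, 16), (36, 35, 9, 27)}.
Filtering on E = 30 ∧ B ≥ 8 leaves {(30, 2, 13, 38), (30, 2, 39, 33), (30, 3, 13, 38), (30, 3, 39, 33), (30, 33, 13, 38), (30, 33, 39, 33)}.
Keep only column(s) A, F: {(13, 2), (13, 3), (13, 33), (39, 2), (39, 3), (39, 33)}

{(13, 2), (13, 3), (13, 33), (39, 2), (39, 3), (39, 33)}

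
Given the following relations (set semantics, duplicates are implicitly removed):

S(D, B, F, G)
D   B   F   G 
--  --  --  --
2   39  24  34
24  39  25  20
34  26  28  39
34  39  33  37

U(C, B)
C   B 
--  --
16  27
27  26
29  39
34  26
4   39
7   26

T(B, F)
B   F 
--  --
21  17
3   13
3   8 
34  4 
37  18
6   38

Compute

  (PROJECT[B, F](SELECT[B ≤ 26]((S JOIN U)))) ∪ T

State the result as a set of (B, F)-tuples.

Joining S and U on B yields {(2, 39, 24, 34, 29), (2, 39, 24, 34, 4), (24, 39, 25, 20, 29), (24, 39, 25, 20, 4), (34, 26, 28, 39, 27), (34, 26, 28, 39, 34), (34, 26, 28, 39, 7), (34, 39, 33, 37, 29), (34, 39, 33, 37, 4)}.
σ[B ≤ 26]: keep tuples satisfying B ≤ 26 → {(34, 26, 28, 39, 27), (34, 26, 28, 39, 34), (34, 26, 28, 39, 7)}
π[B, F]: project onto (B, F) (2 duplicate(s) eliminated) → {(26, 28)}
Set union of the two operands is {(21, 17), (26, 28), (3, 13), (3, 8), (34, 4), (37, 18), (6, 38)}.

{(21, 17), (26, 28), (3, 13), (3, 8), (34, 4), (37, 18), (6, 38)}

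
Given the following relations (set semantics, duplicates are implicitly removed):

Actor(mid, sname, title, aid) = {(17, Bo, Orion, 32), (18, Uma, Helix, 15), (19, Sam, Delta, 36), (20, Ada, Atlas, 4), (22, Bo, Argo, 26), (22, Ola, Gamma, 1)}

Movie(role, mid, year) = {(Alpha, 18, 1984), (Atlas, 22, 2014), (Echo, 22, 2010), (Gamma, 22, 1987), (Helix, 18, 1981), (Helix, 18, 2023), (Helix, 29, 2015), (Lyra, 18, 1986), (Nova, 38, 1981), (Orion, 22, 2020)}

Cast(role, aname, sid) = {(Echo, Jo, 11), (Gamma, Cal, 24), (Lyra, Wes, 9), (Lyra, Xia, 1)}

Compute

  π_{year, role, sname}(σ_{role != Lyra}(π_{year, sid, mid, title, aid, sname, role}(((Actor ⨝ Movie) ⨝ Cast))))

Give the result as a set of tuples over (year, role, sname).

Actor ⋈ Movie (natural join on mid): {(18, Uma, Helix, 15, Alpha, 1984), (18, Uma, Helix, 15, Helix, 1981), (18, Uma, Helix, 15, Helix, 2023), (18, Uma, Helix, 15, Lyra, 1986), (22, Bo, Argo, 26, Atlas, 2014), (22, Bo, Argo, 26, Echo, 2010), (22, Bo, Argo, 26, Gamma, 1987), (22, Bo, Argo, 26, Orion, 2020), (22, Ola, Gamma, 1, Atlas, 2014), (22, Ola, Gamma, 1, Echo, 2010), (22, Ola, Gamma, 1, Gamma, 1987), (22, Ola, Gamma, 1, Orion, 2020)}
(Actor ⨝ Movie) ⋈ Cast (natural join on role): {(18, Uma, Helix, 15, Lyra, 1986, Wes, 9), (18, Uma, Helix, 15, Lyra, 1986, Xia, 1), (22, Bo, Argo, 26, Echo, 2010, Jo, 11), (22, Bo, Argo, 26, Gamma, 1987, Cal, 24), (22, Ola, Gamma, 1, Echo, 2010, Jo, 11), (22, Ola, Gamma, 1, Gamma, 1987, Cal, 24)}
π_{year, sid, mid, title, aid, sname, role} gives {(1986, 1, 18, Helix, 15, Uma, Lyra), (1986, 9, 18, Helix, 15, Uma, Lyra), (1987, 24, 22, Argo, 26, Bo, Gamma), (1987, 24, 22, Gamma, 1, Ola, Gamma), (2010, 11, 22, Argo, 26, Bo, Echo), (2010, 11, 22, Gamma, 1, Ola, Echo)}.
Selection role != Lyra: {(1987, 24, 22, Argo, 26, Bo, Gamma), (1987, 24, 22, Gamma, 1, Ola, Gamma), (2010, 11, 22, Argo, 26, Bo, Echo), (2010, 11, 22, Gamma, 1, Ola, Echo)}
π_{year, role, sname} gives {(1987, Gamma, Bo), (1987, Gamma, Ola), (2010, Echo, Bo), (2010, Echo, Ola)}.

{(1987, Gamma, Bo), (1987, Gamma, Ola), (2010, Echo, Bo), (2010, Echo, Ola)}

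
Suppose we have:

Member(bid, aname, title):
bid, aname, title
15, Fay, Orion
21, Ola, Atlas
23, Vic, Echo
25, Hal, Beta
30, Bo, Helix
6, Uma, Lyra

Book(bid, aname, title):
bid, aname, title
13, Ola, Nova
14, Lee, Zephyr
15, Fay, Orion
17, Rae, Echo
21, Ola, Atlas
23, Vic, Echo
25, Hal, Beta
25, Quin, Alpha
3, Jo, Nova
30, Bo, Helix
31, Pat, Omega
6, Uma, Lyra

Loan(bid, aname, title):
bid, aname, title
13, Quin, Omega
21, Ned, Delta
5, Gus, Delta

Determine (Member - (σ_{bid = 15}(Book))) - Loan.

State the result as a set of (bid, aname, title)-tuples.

{(21, Ola, Atlas), (23, Vic, Echo), (25, Hal, Beta), (30, Bo, Helix), (6, Uma, Lyra)}

Filtering on bid = 15 leaves {(15, Fay, Orion)}.
Difference: {(15, Fay, Orion), (21, Ola, Atlas), (23, Vic, Echo), (25, Hal, Beta), (30, Bo, Helix), (6, Uma, Lyra)} with {(15, Fay, Orion)} → {(21, Ola, Atlas), (23, Vic, Echo), (25, Hal, Beta), (30, Bo, Helix), (6, Uma, Lyra)}
Difference: {(21, Ola, Atlas), (23, Vic, Echo), (25, Hal, Beta), (30, Bo, Helix), (6, Uma, Lyra)} with {(13, Quin, Omega), (21, Ned, Delta), (5, Gus, Delta)} → {(21, Ola, Atlas), (23, Vic, Echo), (25, Hal, Beta), (30, Bo, Helix), (6, Uma, Lyra)}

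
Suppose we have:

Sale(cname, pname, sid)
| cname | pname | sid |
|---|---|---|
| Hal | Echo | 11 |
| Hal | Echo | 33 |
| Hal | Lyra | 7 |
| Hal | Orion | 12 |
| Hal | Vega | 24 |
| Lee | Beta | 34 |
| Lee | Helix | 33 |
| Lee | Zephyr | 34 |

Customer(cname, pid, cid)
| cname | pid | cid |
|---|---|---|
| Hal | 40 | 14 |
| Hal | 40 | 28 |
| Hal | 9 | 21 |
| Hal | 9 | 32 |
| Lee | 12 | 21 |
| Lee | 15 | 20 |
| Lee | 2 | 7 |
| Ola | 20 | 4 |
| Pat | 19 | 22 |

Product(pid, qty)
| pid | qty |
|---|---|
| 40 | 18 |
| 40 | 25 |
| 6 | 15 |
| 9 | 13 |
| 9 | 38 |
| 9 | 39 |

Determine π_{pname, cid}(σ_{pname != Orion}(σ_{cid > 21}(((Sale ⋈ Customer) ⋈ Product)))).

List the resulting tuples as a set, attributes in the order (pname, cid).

Joining Sale and Customer on cname yields {(Hal, Echo, 11, 40, 14), (Hal, Echo, 11, 40, 28), (Hal, Echo, 11, 9, 21), (Hal, Echo, 11, 9, 32), (Hal, Echo, 33, 40, 14), (Hal, Echo, 33, 40, 28), (Hal, Echo, 33, 9, 21), (Hal, Echo, 33, 9, 32), (Hal, Lyra, 7, 40, 14), (Hal, Lyra, 7, 40, 28), (Hal, Lyra, 7, 9, 21), (Hal, Lyra, 7, 9, 32), (Hal, Orion, 12, 40, 14), (Hal, Orion, 12, 40, 28), (Hal, Orion, 12, 9, 21), (Hal, Orion, 12, 9, 32), (Hal, Vega, 24, 40, 14), (Hal, Vega, 24, 40, 28), (Hal, Vega, 24, 9, 21), (Hal, Vega, 24, 9, 32), (Lee, Beta, 34, 12, 21), (Lee, Beta, 34, 15, 20), (Lee, Beta, 34, 2, 7), (Lee, Helix, 33, 12, 21), (Lee, Helix, 33, 15, 20), (Lee, Helix, 33, 2, 7), (Lee, Zephyr, 34, 12, 21), (Lee, Zephyr, 34, 15, 20), (Lee, Zephyr, 34, 2, 7)}.
Joining (Sale ⋈ Customer) and Product on pid yields {(Hal, Echo, 11, 40, 14, 18), (Hal, Echo, 11, 40, 14, 25), (Hal, Echo, 11, 40, 28, 18), (Hal, Echo, 11, 40, 28, 25), (Hal, Echo, 11, 9, 21, 13), (Hal, Echo, 11, 9, 21, 38), (Hal, Echo, 11, 9, 21, 39), (Hal, Echo, 11, 9, 32, 13), (Hal, Echo, 11, 9, 32, 38), (Hal, Echo, 11, 9, 32, 39), (Hal, Echo, 33, 40, 14, 18), (Hal, Echo, 33, 40, 14, 25), (Hal, Echo, 33, 40, 28, 18), (Hal, Echo, 33, 40, 28, 25), (Hal, Echo, 33, 9, 21, 13), (Hal, Echo, 33, 9, 21, 38), (Hal, Echo, 33, 9, 21, 39), (Hal, Echo, 33, 9, 32, 13), (Hal, Echo, 33, 9, 32, 38), (Hal, Echo, 33, 9, 32, 39), (Hal, Lyra, 7, 40, 14, 18), (Hal, Lyra, 7, 40, 14, 25), (Hal, Lyra, 7, 40, 28, 18), (Hal, Lyra, 7, 40, 28, 25), (Hal, Lyra, 7, 9, 21, 13), (Hal, Lyra, 7, 9, 21, 38), (Hal, Lyra, 7, 9, 21, 39), (Hal, Lyra, 7, 9, 32, 13), (Hal, Lyra, 7, 9, 32, 38), (Hal, Lyra, 7, 9, 32, 39), (Hal, Orion, 12, 40, 14, 18), (Hal, Orion, 12, 40, 14, 25), (Hal, Orion, 12, 40, 28, 18), (Hal, Orion, 12, 40, 28, 25), (Hal, Orion, 12, 9, 21, 13), (Hal, Orion, 12, 9, 21, 38), (Hal, Orion, 12, 9, 21, 39), (Hal, Orion, 12, 9, 32, 13), (Hal, Orion, 12, 9, 32, 38), (Hal, Orion, 12, 9, 32, 39), (Hal, Vega, 24, 40, 14, 18), (Hal, Vega, 24, 40, 14, 25), (Hal, Vega, 24, 40, 28, 18), (Hal, Vega, 24, 40, 28, 25), (Hal, Vega, 24, 9, 21, 13), (Hal, Vega, 24, 9, 21, 38), (Hal, Vega, 24, 9, 21, 39), (Hal, Vega, 24, 9, 32, 13), (Hal, Vega, 24, 9, 32, 38), (Hal, Vega, 24, 9, 32, 39)}.
Selection cid > 21: {(Hal, Echo, 11, 40, 28, 18), (Hal, Echo, 11, 40, 28, 25), (Hal, Echo, 11, 9, 32, 13), (Hal, Echo, 11, 9, 32, 38), (Hal, Echo, 11, 9, 32, 39), (Hal, Echo, 33, 40, 28, 18), (Hal, Echo, 33, 40, 28, 25), (Hal, Echo, 33, 9, 32, 13), (Hal, Echo, 33, 9, 32, 38), (Hal, Echo, 33, 9, 32, 39), (Hal, Lyra, 7, 40, 28, 18), (Hal, Lyra, 7, 40, 28, 25), (Hal, Lyra, 7, 9, 32, 13), (Hal, Lyra, 7, 9, 32, 38), (Hal, Lyra, 7, 9, 32, 39), (Hal, Orion, 12, 40, 28, 18), (Hal, Orion, 12, 40, 28, 25), (Hal, Orion, 12, 9, 32, 13), (Hal, Orion, 12, 9, 32, 38), (Hal, Orion, 12, 9, 32, 39), (Hal, Vega, 24, 40, 28, 18), (Hal, Vega, 24, 40, 28, 25), (Hal, Vega, 24, 9, 32, 13), (Hal, Vega, 24, 9, 32, 38), (Hal, Vega, 24, 9, 32, 39)}
Selection pname != Orion: {(Hal, Echo, 11, 40, 28, 18), (Hal, Echo, 11, 40, 28, 25), (Hal, Echo, 11, 9, 32, 13), (Hal, Echo, 11, 9, 32, 38), (Hal, Echo, 11, 9, 32, 39), (Hal, Echo, 33, 40, 28, 18), (Hal, Echo, 33, 40, 28, 25), (Hal, Echo, 33, 9, 32, 13), (Hal, Echo, 33, 9, 32, 38), (Hal, Echo, 33, 9, 32, 39), (Hal, Lyra, 7, 40, 28, 18), (Hal, Lyra, 7, 40, 28, 25), (Hal, Lyra, 7, 9, 32, 13), (Hal, Lyra, 7, 9, 32, 38), (Hal, Lyra, 7, 9, 32, 39), (Hal, Vega, 24, 40, 28, 18), (Hal, Vega, 24, 40, 28, 25), (Hal, Vega, 24, 9, 32, 13), (Hal, Vega, 24, 9, 32, 38), (Hal, Vega, 24, 9, 32, 39)}
π_{pname, cid} gives {(Echo, 28), (Echo, 32), (Lyra, 28), (Lyra, 32), (Vega, 28), (Vega, 32)} (14 duplicate(s) eliminated).

{(Echo, 28), (Echo, 32), (Lyra, 28), (Lyra, 32), (Vega, 28), (Vega, 32)}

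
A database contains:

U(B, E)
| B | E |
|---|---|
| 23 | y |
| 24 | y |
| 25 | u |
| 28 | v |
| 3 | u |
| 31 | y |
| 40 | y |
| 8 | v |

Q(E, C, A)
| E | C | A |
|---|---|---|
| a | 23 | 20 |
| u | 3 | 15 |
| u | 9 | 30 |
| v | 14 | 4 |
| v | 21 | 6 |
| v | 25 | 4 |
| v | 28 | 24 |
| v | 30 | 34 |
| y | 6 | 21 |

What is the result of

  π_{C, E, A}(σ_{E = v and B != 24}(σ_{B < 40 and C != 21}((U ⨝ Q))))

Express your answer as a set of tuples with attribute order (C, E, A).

{(14, v, 4), (25, v, 4), (28, v, 24), (30, v, 34)}

U ⋈ Q (natural join on E): {(23, y, 6, 21), (24, y, 6, 21), (25, u, 3, 15), (25, u, 9, 30), (28, v, 14, 4), (28, v, 21, 6), (28, v, 25, 4), (28, v, 28, 24), (28, v, 30, 34), (3, u, 3, 15), (3, u, 9, 30), (31, y, 6, 21), (40, y, 6, 21), (8, v, 14, 4), (8, v, 21, 6), (8, v, 25, 4), (8, v, 28, 24), (8, v, 30, 34)}
σ[B < 40 and C != 21]: keep tuples satisfying B < 40 and C != 21 → {(23, y, 6, 21), (24, y, 6, 21), (25, u, 3, 15), (25, u, 9, 30), (28, v, 14, 4), (28, v, 25, 4), (28, v, 28, 24), (28, v, 30, 34), (3, u, 3, 15), (3, u, 9, 30), (31, y, 6, 21), (8, v, 14, 4), (8, v, 25, 4), (8, v, 28, 24), (8, v, 30, 34)}
σ[E = v and B != 24]: keep tuples satisfying E = v and B != 24 → {(28, v, 14, 4), (28, v, 25, 4), (28, v, 28, 24), (28, v, 30, 34), (8, v, 14, 4), (8, v, 25, 4), (8, v, 28, 24), (8, v, 30, 34)}
Keep only column(s) C, E, A (4 duplicate(s) eliminated): {(14, v, 4), (25, v, 4), (28, v, 24), (30, v, 34)}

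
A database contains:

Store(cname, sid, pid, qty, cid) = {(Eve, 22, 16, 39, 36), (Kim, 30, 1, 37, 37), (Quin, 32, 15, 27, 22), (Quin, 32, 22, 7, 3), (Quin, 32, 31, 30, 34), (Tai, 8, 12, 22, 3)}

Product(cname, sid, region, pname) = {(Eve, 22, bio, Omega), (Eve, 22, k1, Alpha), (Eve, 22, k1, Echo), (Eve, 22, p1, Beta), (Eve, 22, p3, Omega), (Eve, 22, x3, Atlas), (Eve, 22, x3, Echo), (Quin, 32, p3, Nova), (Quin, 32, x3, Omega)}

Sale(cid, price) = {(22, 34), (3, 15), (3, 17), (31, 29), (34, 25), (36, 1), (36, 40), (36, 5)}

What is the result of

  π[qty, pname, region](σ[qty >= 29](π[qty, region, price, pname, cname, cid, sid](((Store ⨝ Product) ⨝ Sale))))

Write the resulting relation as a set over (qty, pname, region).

Store ⋈ Product (natural join on cname, sid): {(Eve, 22, 16, 39, 36, bio, Omega), (Eve, 22, 16, 39, 36, k1, Alpha), (Eve, 22, 16, 39, 36, k1, Echo), (Eve, 22, 16, 39, 36, p1, Beta), (Eve, 22, 16, 39, 36, p3, Omega), (Eve, 22, 16, 39, 36, x3, Atlas), (Eve, 22, 16, 39, 36, x3, Echo), (Quin, 32, 15, 27, 22, p3, Nova), (Quin, 32, 15, 27, 22, x3, Omega), (Quin, 32, 22, 7, 3, p3, Nova), (Quin, 32, 22, 7, 3, x3, Omega), (Quin, 32, 31, 30, 34, p3, Nova), (Quin, 32, 31, 30, 34, x3, Omega)}
(Store ⨝ Product) ⋈ Sale (natural join on cid): {(Eve, 22, 16, 39, 36, bio, Omega, 1), (Eve, 22, 16, 39, 36, bio, Omega, 40), (Eve, 22, 16, 39, 36, bio, Omega, 5), (Eve, 22, 16, 39, 36, k1, Alpha, 1), (Eve, 22, 16, 39, 36, k1, Alpha, 40), (Eve, 22, 16, 39, 36, k1, Alpha, 5), (Eve, 22, 16, 39, 36, k1, Echo, 1), (Eve, 22, 16, 39, 36, k1, Echo, 40), (Eve, 22, 16, 39, 36, k1, Echo, 5), (Eve, 22, 16, 39, 36, p1, Beta, 1), (Eve, 22, 16, 39, 36, p1, Beta, 40), (Eve, 22, 16, 39, 36, p1, Beta, 5), (Eve, 22, 16, 39, 36, p3, Omega, 1), (Eve, 22, 16, 39, 36, p3, Omega, 40), (Eve, 22, 16, 39, 36, p3, Omega, 5), (Eve, 22, 16, 39, 36, x3, Atlas, 1), (Eve, 22, 16, 39, 36, x3, Atlas, 40), (Eve, 22, 16, 39, 36, x3, Atlas, 5), (Eve, 22, 16, 39, 36, x3, Echo, 1), (Eve, 22, 16, 39, 36, x3, Echo, 40), (Eve, 22, 16, 39, 36, x3, Echo, 5), (Quin, 32, 15, 27, 22, p3, Nova, 34), (Quin, 32, 15, 27, 22, x3, Omega, 34), (Quin, 32, 22, 7, 3, p3, Nova, 15), (Quin, 32, 22, 7, 3, p3, Nova, 17), (Quin, 32, 22, 7, 3, x3, Omega, 15), (Quin, 32, 22, 7, 3, x3, Omega, 17), (Quin, 32, 31, 30, 34, p3, Nova, 25), (Quin, 32, 31, 30, 34, x3, Omega, 25)}
π_{qty, region, price, pname, cname, cid, sid} gives {(27, p3, 34, Nova, Quin, 22, 32), (27, x3, 34, Omega, Quin, 22, 32), (30, p3, 25, Nova, Quin, 34, 32), (30, x3, 25, Omega, Quin, 34, 32), (39, bio, 1, Omega, Eve, 36, 22), (39, bio, 40, Omega, Eve, 36, 22), (39, bio, 5, Omega, Eve, 36, 22), (39, k1, 1, Alpha, Eve, 36, 22), (39, k1, 1, Echo, Eve, 36, 22), (39, k1, 40, Alpha, Eve, 36, 22), (39, k1, 40, Echo, Eve, 36, 22), (39, k1, 5, Alpha, Eve, 36, 22), (39, k1, 5, Echo, Eve, 36, 22), (39, p1, 1, Beta, Eve, 36, 22), (39, p1, 40, Beta, Eve, 36, 22), (39, p1, 5, Beta, Eve, 36, 22), (39, p3, 1, Omega, Eve, 36, 22), (39, p3, 40, Omega, Eve, 36, 22), (39, p3, 5, Omega, Eve, 36, 22), (39, x3, 1, Atlas, Eve, 36, 22), (39, x3, 1, Echo, Eve, 36, 22), (39, x3, 40, Atlas, Eve, 36, 22), (39, x3, 40, Echo, Eve, 36, 22), (39, x3, 5, Atlas, Eve, 36, 22), (39, x3, 5, Echo, Eve, 36, 22), (7, p3, 15, Nova, Quin, 3, 32), (7, p3, 17, Nova, Quin, 3, 32), (7, x3, 15, Omega, Quin, 3, 32), (7, x3, 17, Omega, Quin, 3, 32)}.
Filtering on qty >= 29 leaves {(30, p3, 25, Nova, Quin, 34, 32), (30, x3, 25, Omega, Quin, 34, 32), (39, bio, 1, Omega, Eve, 36, 22), (39, bio, 40, Omega, Eve, 36, 22), (39, bio, 5, Omega, Eve, 36, 22), (39, k1, 1, Alpha, Eve, 36, 22), (39, k1, 1, Echo, Eve, 36, 22), (39, k1, 40, Alpha, Eve, 36, 22), (39, k1, 40, Echo, Eve, 36, 22), (39, k1, 5, Alpha, Eve, 36, 22), (39, k1, 5, Echo, Eve, 36, 22), (39, p1, 1, Beta, Eve, 36, 22), (39, p1, 40, Beta, Eve, 36, 22), (39, p1, 5, Beta, Eve, 36, 22), (39, p3, 1, Omega, Eve, 36, 22), (39, p3, 40, Omega, Eve, 36, 22), (39, p3, 5, Omega, Eve, 36, 22), (39, x3, 1, Atlas, Eve, 36, 22), (39, x3, 1, Echo, Eve, 36, 22), (39, x3, 40, Atlas, Eve, 36, 22), (39, x3, 40, Echo, Eve, 36, 22), (39, x3, 5, Atlas, Eve, 36, 22), (39, x3, 5, Echo, Eve, 36, 22)}.
π_{qty, pname, region} gives {(30, Nova, p3), (30, Omega, x3), (39, Alpha, k1), (39, Atlas, x3), (39, Beta, p1), (39, Echo, k1), (39, Echo, x3), (39, Omega, bio), (39, Omega, p3)} (14 duplicate(s) eliminated).

{(30, Nova, p3), (30, Omega, x3), (39, Alpha, k1), (39, Atlas, x3), (39, Beta, p1), (39, Echo, k1), (39, Echo, x3), (39, Omega, bio), (39, Omega, p3)}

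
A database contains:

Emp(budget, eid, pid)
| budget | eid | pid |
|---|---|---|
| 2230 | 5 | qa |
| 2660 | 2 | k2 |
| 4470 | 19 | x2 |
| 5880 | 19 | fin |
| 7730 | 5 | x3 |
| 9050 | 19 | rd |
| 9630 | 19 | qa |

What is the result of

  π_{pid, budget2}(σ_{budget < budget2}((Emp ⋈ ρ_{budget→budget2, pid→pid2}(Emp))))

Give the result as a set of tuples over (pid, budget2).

ρ[budget→budget2, pid→pid2]: schema becomes (budget2, eid, pid2); tuples unchanged.
Joining Emp and ρ_{budget→budget2, pid→pid2}(Emp) on eid yields {(2230, 5, qa, 2230, qa), (2230, 5, qa, 7730, x3), (2660, 2, k2, 2660, k2), (4470, 19, x2, 4470, x2), (4470, 19, x2, 5880, fin), (4470, 19, x2, 9050, rd), (4470, 19, x2, 9630, qa), (5880, 19, fin, 4470, x2), (5880, 19, fin, 5880, fin), (5880, 19, fin, 9050, rd), (5880, 19, fin, 9630, qa), (7730, 5, x3, 2230, qa), (7730, 5, x3, 7730, x3), (9050, 19, rd, 4470, x2), (9050, 19, rd, 5880, fin), (9050, 19, rd, 9050, rd), (9050, 19, rd, 9630, qa), (9630, 19, qa, 4470, x2), (9630, 19, qa, 5880, fin), (9630, 19, qa, 9050, rd), (9630, 19, qa, 9630, qa)}.
Filtering on budget < budget2 leaves {(2230, 5, qa, 7730, x3), (4470, 19, x2, 5880, fin), (4470, 19, x2, 9050, rd), (4470, 19, x2, 9630, qa), (5880, 19, fin, 9050, rd), (5880, 19, fin, 9630, qa), (9050, 19, rd, 9630, qa)}.
π[pid, budget2]: project onto (pid, budget2) → {(fin, 9050), (fin, 9630), (qa, 7730), (rd, 9630), (x2, 5880), (x2, 9050), (x2, 9630)}

{(fin, 9050), (fin, 9630), (qa, 7730), (rd, 9630), (x2, 5880), (x2, 9050), (x2, 9630)}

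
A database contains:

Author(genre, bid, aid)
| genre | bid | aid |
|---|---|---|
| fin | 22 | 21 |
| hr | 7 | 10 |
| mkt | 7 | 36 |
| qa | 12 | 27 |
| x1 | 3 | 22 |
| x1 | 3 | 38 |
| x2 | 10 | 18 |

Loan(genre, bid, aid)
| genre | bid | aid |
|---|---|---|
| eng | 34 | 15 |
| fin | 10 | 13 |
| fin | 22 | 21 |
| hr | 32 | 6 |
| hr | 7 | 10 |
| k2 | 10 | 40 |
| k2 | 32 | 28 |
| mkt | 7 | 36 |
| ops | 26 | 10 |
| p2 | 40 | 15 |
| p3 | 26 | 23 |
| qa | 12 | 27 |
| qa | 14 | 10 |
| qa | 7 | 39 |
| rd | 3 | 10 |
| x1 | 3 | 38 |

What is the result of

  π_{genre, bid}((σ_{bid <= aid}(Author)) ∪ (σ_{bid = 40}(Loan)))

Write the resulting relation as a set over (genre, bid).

{(hr, 7), (mkt, 7), (p2, 40), (qa, 12), (x1, 3), (x2, 10)}

σ[bid <= aid]: keep tuples satisfying bid <= aid → {(hr, 7, 10), (mkt, 7, 36), (qa, 12, 27), (x1, 3, 22), (x1, 3, 38), (x2, 10, 18)}
σ[bid = 40]: keep tuples satisfying bid = 40 → {(p2, 40, 15)}
Union: {(hr, 7, 10), (mkt, 7, 36), (qa, 12, 27), (x1, 3, 22), (x1, 3, 38), (x2, 10, 18)} with {(p2, 40, 15)} → {(hr, 7, 10), (mkt, 7, 36), (p2, 40, 15), (qa, 12, 27), (x1, 3, 22), (x1, 3, 38), (x2, 10, 18)}
Projecting to genre, bid (1 duplicate(s) eliminated): {(hr, 7), (mkt, 7), (p2, 40), (qa, 12), (x1, 3), (x2, 10)}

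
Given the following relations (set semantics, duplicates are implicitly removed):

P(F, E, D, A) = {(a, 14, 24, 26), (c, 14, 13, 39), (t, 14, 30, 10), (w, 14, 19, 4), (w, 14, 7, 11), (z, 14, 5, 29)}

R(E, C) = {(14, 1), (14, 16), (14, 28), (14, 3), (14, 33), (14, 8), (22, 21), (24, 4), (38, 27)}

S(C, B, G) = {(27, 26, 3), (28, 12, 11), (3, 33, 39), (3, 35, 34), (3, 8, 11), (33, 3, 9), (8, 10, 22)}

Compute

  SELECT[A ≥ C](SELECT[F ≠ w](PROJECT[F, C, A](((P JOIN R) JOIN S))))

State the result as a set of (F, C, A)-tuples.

{(a, 3, 26), (a, 8, 26), (c, 28, 39), (c, 3, 39), (c, 33, 39), (c, 8, 39), (t, 3, 10), (t, 8, 10), (z, 28, 29), (z, 3, 29), (z, 8, 29)}

Natural join on E: {(a, 14, 24, 26, 1), (a, 14, 24, 26, 16), (a, 14, 24, 26, 28), (a, 14, 24, 26, 3), (a, 14, 24, 26, 33), (a, 14, 24, 26, 8), (c, 14, 13, 39, 1), (c, 14, 13, 39, 16), (c, 14, 13, 39, 28), (c, 14, 13, 39, 3), (c, 14, 13, 39, 33), (c, 14, 13, 39, 8), (t, 14, 30, 10, 1), (t, 14, 30, 10, 16), (t, 14, 30, 10, 28), (t, 14, 30, 10, 3), (t, 14, 30, 10, 33), (t, 14, 30, 10, 8), (w, 14, 19, 4, 1), (w, 14, 19, 4, 16), (w, 14, 19, 4, 28), (w, 14, 19, 4, 3), (w, 14, 19, 4, 33), (w, 14, 19, 4, 8), (w, 14, 7, 11, 1), (w, 14, 7, 11, 16), (w, 14, 7, 11, 28), (w, 14, 7, 11, 3), (w, 14, 7, 11, 33), (w, 14, 7, 11, 8), (z, 14, 5, 29, 1), (z, 14, 5, 29, 16), (z, 14, 5, 29, 28), (z, 14, 5, 29, 3), (z, 14, 5, 29, 33), (z, 14, 5, 29, 8)}
Natural join on C: {(a, 14, 24, 26, 28, 12, 11), (a, 14, 24, 26, 3, 33, 39), (a, 14, 24, 26, 3, 35, 34), (a, 14, 24, 26, 3, 8, 11), (a, 14, 24, 26, 33, 3, 9), (a, 14, 24, 26, 8, 10, 22), (c, 14, 13, 39, 28, 12, 11), (c, 14, 13, 39, 3, 33, 39), (c, 14, 13, 39, 3, 35, 34), (c, 14, 13, 39, 3, 8, 11), (c, 14, 13, 39, 33, 3, 9), (c, 14, 13, 39, 8, 10, 22), (t, 14, 30, 10, 28, 12, 11), (t, 14, 30, 10, 3, 33, 39), (t, 14, 30, 10, 3, 35, 34), (t, 14, 30, 10, 3, 8, 11), (t, 14, 30, 10, 33, 3, 9), (t, 14, 30, 10, 8, 10, 22), (w, 14, 19, 4, 28, 12, 11), (w, 14, 19, 4, 3, 33, 39), (w, 14, 19, 4, 3, 35, 34), (w, 14, 19, 4, 3, 8, 11), (w, 14, 19, 4, 33, 3, 9), (w, 14, 19, 4, 8, 10, 22), (w, 14, 7, 11, 28, 12, 11), (w, 14, 7, 11, 3, 33, 39), (w, 14, 7, 11, 3, 35, 34), (w, 14, 7, 11, 3, 8, 11), (w, 14, 7, 11, 33, 3, 9), (w, 14, 7, 11, 8, 10, 22), (z, 14, 5, 29, 28, 12, 11), (z, 14, 5, 29, 3, 33, 39), (z, 14, 5, 29, 3, 35, 34), (z, 14, 5, 29, 3, 8, 11), (z, 14, 5, 29, 33, 3, 9), (z, 14, 5, 29, 8, 10, 22)}
π[F, C, A]: project onto (F, C, A) (12 duplicate(s) eliminated) → {(a, 28, 26), (a, 3, 26), (a, 33, 26), (a, 8, 26), (c, 28, 39), (c, 3, 39), (c, 33, 39), (c, 8, 39), (t, 28, 10), (t, 3, 10), (t, 33, 10), (t, 8, 10), (w, 28, 11), (w, 28, 4), (w, 3, 11), (w, 3, 4), (w, 33, 11), (w, 33, 4), (w, 8, 11), (w, 8, 4), (z, 28, 29), (z, 3, 29), (z, 33, 29), (z, 8, 29)}
σ[F ≠ w]: keep tuples satisfying F ≠ w → {(a, 28, 26), (a, 3, 26), (a, 33, 26), (a, 8, 26), (c, 28, 39), (c, 3, 39), (c, 33, 39), (c, 8, 39), (t, 28, 10), (t, 3, 10), (t, 33, 10), (t, 8, 10), (z, 28, 29), (z, 3, 29), (z, 33, 29), (z, 8, 29)}
σ[A ≥ C]: keep tuples satisfying A ≥ C → {(a, 3, 26), (a, 8, 26), (c, 28, 39), (c, 3, 39), (c, 33, 39), (c, 8, 39), (t, 3, 10), (t, 8, 10), (z, 28, 29), (z, 3, 29), (z, 8, 29)}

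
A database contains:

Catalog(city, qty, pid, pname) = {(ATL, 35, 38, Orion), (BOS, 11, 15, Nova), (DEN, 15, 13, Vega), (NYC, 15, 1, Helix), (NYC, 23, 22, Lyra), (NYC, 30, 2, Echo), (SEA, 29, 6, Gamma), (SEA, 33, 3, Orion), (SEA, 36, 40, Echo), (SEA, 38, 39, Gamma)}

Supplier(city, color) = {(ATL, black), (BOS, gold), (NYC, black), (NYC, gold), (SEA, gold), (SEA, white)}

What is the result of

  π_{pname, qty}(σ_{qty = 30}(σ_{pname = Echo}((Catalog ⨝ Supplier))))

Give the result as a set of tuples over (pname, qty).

Catalog ⋈ Supplier (natural join on city): {(ATL, 35, 38, Orion, black), (BOS, 11, 15, Nova, gold), (NYC, 15, 1, Helix, black), (NYC, 15, 1, Helix, gold), (NYC, 23, 22, Lyra, black), (NYC, 23, 22, Lyra, gold), (NYC, 30, 2, Echo, black), (NYC, 30, 2, Echo, gold), (SEA, 29, 6, Gamma, gold), (SEA, 29, 6, Gamma, white), (SEA, 33, 3, Orion, gold), (SEA, 33, 3, Orion, white), (SEA, 36, 40, Echo, gold), (SEA, 36, 40, Echo, white), (SEA, 38, 39, Gamma, gold), (SEA, 38, 39, Gamma, white)}
Selection pname = Echo: {(NYC, 30, 2, Echo, black), (NYC, 30, 2, Echo, gold), (SEA, 36, 40, Echo, gold), (SEA, 36, 40, Echo, white)}
Selection qty = 30: {(NYC, 30, 2, Echo, black), (NYC, 30, 2, Echo, gold)}
Keep only column(s) pname, qty (1 duplicate(s) eliminated): {(Echo, 30)}

{(Echo, 30)}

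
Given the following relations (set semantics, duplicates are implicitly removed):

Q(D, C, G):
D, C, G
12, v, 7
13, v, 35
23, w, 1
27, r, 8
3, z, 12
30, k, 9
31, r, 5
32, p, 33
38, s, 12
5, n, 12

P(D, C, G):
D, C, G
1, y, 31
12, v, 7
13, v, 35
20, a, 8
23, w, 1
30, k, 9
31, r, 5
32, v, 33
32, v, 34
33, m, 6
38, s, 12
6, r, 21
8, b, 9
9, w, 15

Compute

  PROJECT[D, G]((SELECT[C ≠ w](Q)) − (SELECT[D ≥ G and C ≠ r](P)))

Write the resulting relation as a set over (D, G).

Apply σ_{C ≠ w}; surviving tuples: {(12, v, 7), (13, v, 35), (27, r, 8), (3, z, 12), (30, k, 9), (31, r, 5), (32, p, 33), (38, s, 12), (5, n, 12)}
Apply σ_{D ≥ G and C ≠ r}; surviving tuples: {(12, v, 7), (20, a, 8), (23, w, 1), (30, k, 9), (33, m, 6), (38, s, 12)}
Difference: {(12, v, 7), (13, v, 35), (27, r, 8), (3, z, 12), (30, k, 9), (31, r, 5), (32, p, 33), (38, s, 12), (5, n, 12)} with {(12, v, 7), (20, a, 8), (23, w, 1), (30, k, 9), (33, m, 6), (38, s, 12)} → {(13, v, 35), (27, r, 8), (3, z, 12), (31, r, 5), (32, p, 33), (5, n, 12)}
Projecting to D, G: {(13, 35), (27, 8), (3, 12), (31, 5), (32, 33), (5, 12)}

{(13, 35), (27, 8), (3, 12), (31, 5), (32, 33), (5, 12)}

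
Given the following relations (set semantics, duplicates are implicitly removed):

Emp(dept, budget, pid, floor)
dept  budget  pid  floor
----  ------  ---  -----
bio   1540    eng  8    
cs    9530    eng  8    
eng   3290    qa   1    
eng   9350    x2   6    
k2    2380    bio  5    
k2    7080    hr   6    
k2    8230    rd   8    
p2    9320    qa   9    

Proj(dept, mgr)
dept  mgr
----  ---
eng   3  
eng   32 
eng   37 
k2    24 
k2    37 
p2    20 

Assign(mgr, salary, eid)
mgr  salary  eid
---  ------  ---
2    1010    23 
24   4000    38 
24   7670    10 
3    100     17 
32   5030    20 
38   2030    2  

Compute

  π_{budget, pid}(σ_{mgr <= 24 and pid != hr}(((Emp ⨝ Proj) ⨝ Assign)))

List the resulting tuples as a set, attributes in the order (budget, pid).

{(2380, bio), (3290, qa), (8230, rd), (9350, x2)}

Joining Emp and Proj on dept yields {(eng, 3290, qa, 1, 3), (eng, 3290, qa, 1, 32), (eng, 3290, qa, 1, 37), (eng, 9350, x2, 6, 3), (eng, 9350, x2, 6, 32), (eng, 9350, x2, 6, 37), (k2, 2380, bio, 5, 24), (k2, 2380, bio, 5, 37), (k2, 7080, hr, 6, 24), (k2, 7080, hr, 6, 37), (k2, 8230, rd, 8, 24), (k2, 8230, rd, 8, 37), (p2, 9320, qa, 9, 20)}.
Joining (Emp ⨝ Proj) and Assign on mgr yields {(eng, 3290, qa, 1, 3, 100, 17), (eng, 3290, qa, 1, 32, 5030, 20), (eng, 9350, x2, 6, 3, 100, 17), (eng, 9350, x2, 6, 32, 5030, 20), (k2, 2380, bio, 5, 24, 4000, 38), (k2, 2380, bio, 5, 24, 7670, 10), (k2, 7080, hr, 6, 24, 4000, 38), (k2, 7080, hr, 6, 24, 7670, 10), (k2, 8230, rd, 8, 24, 4000, 38), (k2, 8230, rd, 8, 24, 7670, 10)}.
Apply σ_{mgr <= 24 and pid != hr}; surviving tuples: {(eng, 3290, qa, 1, 3, 100, 17), (eng, 9350, x2, 6, 3, 100, 17), (k2, 2380, bio, 5, 24, 4000, 38), (k2, 2380, bio, 5, 24, 7670, 10), (k2, 8230, rd, 8, 24, 4000, 38), (k2, 8230, rd, 8, 24, 7670, 10)}
Projecting to budget, pid (2 duplicate(s) eliminated): {(2380, bio), (3290, qa), (8230, rd), (9350, x2)}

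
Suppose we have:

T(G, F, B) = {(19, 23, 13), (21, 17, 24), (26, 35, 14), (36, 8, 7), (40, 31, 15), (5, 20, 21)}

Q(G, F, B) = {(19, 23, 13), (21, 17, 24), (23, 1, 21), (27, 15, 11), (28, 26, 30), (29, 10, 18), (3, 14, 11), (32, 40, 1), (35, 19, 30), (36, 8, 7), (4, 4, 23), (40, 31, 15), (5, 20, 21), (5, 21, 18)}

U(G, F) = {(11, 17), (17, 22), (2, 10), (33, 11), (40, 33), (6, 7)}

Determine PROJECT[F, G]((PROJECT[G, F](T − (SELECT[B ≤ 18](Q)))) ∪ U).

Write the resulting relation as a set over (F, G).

Apply σ_{B ≤ 18}; surviving tuples: {(19, 23, 13), (27, 15, 11), (29, 10, 18), (3, 14, 11), (32, 40, 1), (36, 8, 7), (40, 31, 15), (5, 21, 18)}
Difference: {(19, 23, 13), (21, 17, 24), (26, 35, 14), (36, 8, 7), (40, 31, 15), (5, 20, 21)} with {(19, 23, 13), (27, 15, 11), (29, 10, 18), (3, 14, 11), (32, 40, 1), (36, 8, 7), (40, 31, 15), (5, 21, 18)} → {(21, 17, 24), (26, 35, 14), (5, 20, 21)}
Projecting to G, F: {(21, 17), (26, 35), (5, 20)}
Union: {(21, 17), (26, 35), (5, 20)} with {(11, 17), (17, 22), (2, 10), (33, 11), (40, 33), (6, 7)} → {(11, 17), (17, 22), (2, 10), (21, 17), (26, 35), (33, 11), (40, 33), (5, 20), (6, 7)}
Projecting to F, G: {(10, 2), (11, 33), (17, 11), (17, 21), (20, 5), (22, 17), (33, 40), (35, 26), (7, 6)}

{(10, 2), (11, 33), (17, 11), (17, 21), (20, 5), (22, 17), (33, 40), (35, 26), (7, 6)}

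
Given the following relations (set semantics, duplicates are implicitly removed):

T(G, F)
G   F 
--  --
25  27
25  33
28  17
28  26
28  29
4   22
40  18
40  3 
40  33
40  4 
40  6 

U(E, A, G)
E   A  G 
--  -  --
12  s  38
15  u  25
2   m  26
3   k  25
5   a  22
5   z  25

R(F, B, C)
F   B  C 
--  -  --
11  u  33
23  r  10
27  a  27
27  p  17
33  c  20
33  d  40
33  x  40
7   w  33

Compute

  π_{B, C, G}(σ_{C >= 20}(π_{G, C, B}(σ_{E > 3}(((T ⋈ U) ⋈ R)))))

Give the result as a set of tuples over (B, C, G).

{(a, 27, 25), (c, 20, 25), (d, 40, 25), (x, 40, 25)}

Natural join on G: {(25, 27, 15, u), (25, 27, 3, k), (25, 27, 5, z), (25, 33, 15, u), (25, 33, 3, k), (25, 33, 5, z)}
Natural join on F: {(25, 27, 15, u, a, 27), (25, 27, 15, u, p, 17), (25, 27, 3, k, a, 27), (25, 27, 3, k, p, 17), (25, 27, 5, z, a, 27), (25, 27, 5, z, p, 17), (25, 33, 15, u, c, 20), (25, 33, 15, u, d, 40), (25, 33, 15, u, x, 40), (25, 33, 3, k, c, 20), (25, 33, 3, k, d, 40), (25, 33, 3, k, x, 40), (25, 33, 5, z, c, 20), (25, 33, 5, z, d, 40), (25, 33, 5, z, x, 40)}
Selection E > 3: {(25, 27, 15, u, a, 27), (25, 27, 15, u, p, 17), (25, 27, 5, z, a, 27), (25, 27, 5, z, p, 17), (25, 33, 15, u, c, 20), (25, 33, 15, u, d, 40), (25, 33, 15, u, x, 40), (25, 33, 5, z, c, 20), (25, 33, 5, z, d, 40), (25, 33, 5, z, x, 40)}
π[G, C, B]: project onto (G, C, B) (5 duplicate(s) eliminated) → {(25, 17, p), (25, 20, c), (25, 27, a), (25, 40, d), (25, 40, x)}
Selection C >= 20: {(25, 20, c), (25, 27, a), (25, 40, d), (25, 40, x)}
π[B, C, G]: project onto (B, C, G) → {(a, 27, 25), (c, 20, 25), (d, 40, 25), (x, 40, 25)}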